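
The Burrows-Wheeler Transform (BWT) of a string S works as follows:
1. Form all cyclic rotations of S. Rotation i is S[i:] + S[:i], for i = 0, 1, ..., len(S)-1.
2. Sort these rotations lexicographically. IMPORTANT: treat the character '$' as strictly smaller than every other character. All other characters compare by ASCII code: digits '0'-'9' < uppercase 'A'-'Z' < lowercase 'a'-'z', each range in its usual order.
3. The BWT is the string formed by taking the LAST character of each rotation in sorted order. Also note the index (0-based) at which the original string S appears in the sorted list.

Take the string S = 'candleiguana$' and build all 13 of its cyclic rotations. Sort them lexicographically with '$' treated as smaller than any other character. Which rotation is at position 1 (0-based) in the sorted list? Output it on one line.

Answer: a$candleiguan

Derivation:
All 13 rotations (rotation i = S[i:]+S[:i]):
  rot[0] = candleiguana$
  rot[1] = andleiguana$c
  rot[2] = ndleiguana$ca
  rot[3] = dleiguana$can
  rot[4] = leiguana$cand
  rot[5] = eiguana$candl
  rot[6] = iguana$candle
  rot[7] = guana$candlei
  rot[8] = uana$candleig
  rot[9] = ana$candleigu
  rot[10] = na$candleigua
  rot[11] = a$candleiguan
  rot[12] = $candleiguana
Sorted (with $ < everything):
  sorted[0] = $candleiguana
  sorted[1] = a$candleiguan
  sorted[2] = ana$candleigu
  sorted[3] = andleiguana$c
  sorted[4] = candleiguana$
  sorted[5] = dleiguana$can
  sorted[6] = eiguana$candl
  sorted[7] = guana$candlei
  sorted[8] = iguana$candle
  sorted[9] = leiguana$cand
  sorted[10] = na$candleigua
  sorted[11] = ndleiguana$ca
  sorted[12] = uana$candleig
sorted[1] = a$candleiguan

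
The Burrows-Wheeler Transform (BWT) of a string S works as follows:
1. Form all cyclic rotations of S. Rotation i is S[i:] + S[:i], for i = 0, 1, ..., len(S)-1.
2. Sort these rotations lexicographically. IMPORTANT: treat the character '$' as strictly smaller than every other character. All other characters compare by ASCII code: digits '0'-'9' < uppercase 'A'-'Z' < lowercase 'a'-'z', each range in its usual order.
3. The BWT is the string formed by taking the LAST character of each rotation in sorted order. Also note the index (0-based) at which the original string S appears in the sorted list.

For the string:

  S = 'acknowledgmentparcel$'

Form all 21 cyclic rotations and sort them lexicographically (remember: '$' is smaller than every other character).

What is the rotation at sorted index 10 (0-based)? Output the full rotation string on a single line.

All 21 rotations (rotation i = S[i:]+S[:i]):
  rot[0] = acknowledgmentparcel$
  rot[1] = cknowledgmentparcel$a
  rot[2] = knowledgmentparcel$ac
  rot[3] = nowledgmentparcel$ack
  rot[4] = owledgmentparcel$ackn
  rot[5] = wledgmentparcel$ackno
  rot[6] = ledgmentparcel$acknow
  rot[7] = edgmentparcel$acknowl
  rot[8] = dgmentparcel$acknowle
  rot[9] = gmentparcel$acknowled
  rot[10] = mentparcel$acknowledg
  rot[11] = entparcel$acknowledgm
  rot[12] = ntparcel$acknowledgme
  rot[13] = tparcel$acknowledgmen
  rot[14] = parcel$acknowledgment
  rot[15] = arcel$acknowledgmentp
  rot[16] = rcel$acknowledgmentpa
  rot[17] = cel$acknowledgmentpar
  rot[18] = el$acknowledgmentparc
  rot[19] = l$acknowledgmentparce
  rot[20] = $acknowledgmentparcel
Sorted (with $ < everything):
  sorted[0] = $acknowledgmentparcel
  sorted[1] = acknowledgmentparcel$
  sorted[2] = arcel$acknowledgmentp
  sorted[3] = cel$acknowledgmentpar
  sorted[4] = cknowledgmentparcel$a
  sorted[5] = dgmentparcel$acknowle
  sorted[6] = edgmentparcel$acknowl
  sorted[7] = el$acknowledgmentparc
  sorted[8] = entparcel$acknowledgm
  sorted[9] = gmentparcel$acknowled
  sorted[10] = knowledgmentparcel$ac
  sorted[11] = l$acknowledgmentparce
  sorted[12] = ledgmentparcel$acknow
  sorted[13] = mentparcel$acknowledg
  sorted[14] = nowledgmentparcel$ack
  sorted[15] = ntparcel$acknowledgme
  sorted[16] = owledgmentparcel$ackn
  sorted[17] = parcel$acknowledgment
  sorted[18] = rcel$acknowledgmentpa
  sorted[19] = tparcel$acknowledgmen
  sorted[20] = wledgmentparcel$ackno
sorted[10] = knowledgmentparcel$ac

Answer: knowledgmentparcel$ac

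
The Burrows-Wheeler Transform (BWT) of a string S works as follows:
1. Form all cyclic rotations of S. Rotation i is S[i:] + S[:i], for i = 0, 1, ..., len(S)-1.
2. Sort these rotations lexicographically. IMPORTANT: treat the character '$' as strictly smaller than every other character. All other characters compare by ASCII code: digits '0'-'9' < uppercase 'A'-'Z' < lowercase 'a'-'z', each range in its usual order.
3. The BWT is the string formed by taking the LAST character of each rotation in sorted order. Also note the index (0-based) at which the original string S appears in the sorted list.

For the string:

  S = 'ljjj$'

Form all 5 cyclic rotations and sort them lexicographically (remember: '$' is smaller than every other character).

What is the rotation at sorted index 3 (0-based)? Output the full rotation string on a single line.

All 5 rotations (rotation i = S[i:]+S[:i]):
  rot[0] = ljjj$
  rot[1] = jjj$l
  rot[2] = jj$lj
  rot[3] = j$ljj
  rot[4] = $ljjj
Sorted (with $ < everything):
  sorted[0] = $ljjj
  sorted[1] = j$ljj
  sorted[2] = jj$lj
  sorted[3] = jjj$l
  sorted[4] = ljjj$
sorted[3] = jjj$l

Answer: jjj$l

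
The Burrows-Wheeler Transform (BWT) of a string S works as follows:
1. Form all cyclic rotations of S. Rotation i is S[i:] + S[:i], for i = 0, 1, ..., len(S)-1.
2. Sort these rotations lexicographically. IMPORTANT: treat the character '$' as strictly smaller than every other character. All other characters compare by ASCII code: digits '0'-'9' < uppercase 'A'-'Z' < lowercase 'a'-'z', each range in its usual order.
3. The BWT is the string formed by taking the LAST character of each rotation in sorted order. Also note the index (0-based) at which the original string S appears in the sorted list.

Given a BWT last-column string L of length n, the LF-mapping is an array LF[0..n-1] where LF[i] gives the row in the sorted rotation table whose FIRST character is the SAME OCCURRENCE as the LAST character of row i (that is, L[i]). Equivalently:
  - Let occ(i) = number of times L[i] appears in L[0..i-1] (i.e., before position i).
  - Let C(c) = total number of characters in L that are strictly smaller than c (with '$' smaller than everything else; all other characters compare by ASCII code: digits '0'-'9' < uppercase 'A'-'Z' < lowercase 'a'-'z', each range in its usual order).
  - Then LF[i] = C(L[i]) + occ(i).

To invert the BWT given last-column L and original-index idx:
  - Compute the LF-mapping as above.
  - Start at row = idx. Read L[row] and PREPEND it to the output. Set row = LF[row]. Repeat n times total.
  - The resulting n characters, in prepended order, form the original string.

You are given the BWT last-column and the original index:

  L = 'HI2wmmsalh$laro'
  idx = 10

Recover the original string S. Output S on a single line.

LF mapping: 2 3 1 14 9 10 13 4 7 6 0 8 5 12 11
Walk LF starting at row 10, prepending L[row]:
  step 1: row=10, L[10]='$', prepend. Next row=LF[10]=0
  step 2: row=0, L[0]='H', prepend. Next row=LF[0]=2
  step 3: row=2, L[2]='2', prepend. Next row=LF[2]=1
  step 4: row=1, L[1]='I', prepend. Next row=LF[1]=3
  step 5: row=3, L[3]='w', prepend. Next row=LF[3]=14
  step 6: row=14, L[14]='o', prepend. Next row=LF[14]=11
  step 7: row=11, L[11]='l', prepend. Next row=LF[11]=8
  step 8: row=8, L[8]='l', prepend. Next row=LF[8]=7
  step 9: row=7, L[7]='a', prepend. Next row=LF[7]=4
  step 10: row=4, L[4]='m', prepend. Next row=LF[4]=9
  step 11: row=9, L[9]='h', prepend. Next row=LF[9]=6
  step 12: row=6, L[6]='s', prepend. Next row=LF[6]=13
  step 13: row=13, L[13]='r', prepend. Next row=LF[13]=12
  step 14: row=12, L[12]='a', prepend. Next row=LF[12]=5
  step 15: row=5, L[5]='m', prepend. Next row=LF[5]=10
Reversed output: marshmallowI2H$

Answer: marshmallowI2H$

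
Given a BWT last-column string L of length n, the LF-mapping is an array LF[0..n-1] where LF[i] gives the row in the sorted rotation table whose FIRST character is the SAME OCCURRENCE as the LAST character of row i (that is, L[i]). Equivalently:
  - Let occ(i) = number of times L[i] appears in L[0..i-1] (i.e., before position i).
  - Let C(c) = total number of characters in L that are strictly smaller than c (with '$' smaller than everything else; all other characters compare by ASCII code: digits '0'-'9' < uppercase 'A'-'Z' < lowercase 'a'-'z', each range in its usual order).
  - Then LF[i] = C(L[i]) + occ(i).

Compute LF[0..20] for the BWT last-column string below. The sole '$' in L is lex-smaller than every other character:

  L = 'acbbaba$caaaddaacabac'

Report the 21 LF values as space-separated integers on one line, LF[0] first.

Char counts: '$':1, 'a':10, 'b':4, 'c':4, 'd':2
C (first-col start): C('$')=0, C('a')=1, C('b')=11, C('c')=15, C('d')=19
L[0]='a': occ=0, LF[0]=C('a')+0=1+0=1
L[1]='c': occ=0, LF[1]=C('c')+0=15+0=15
L[2]='b': occ=0, LF[2]=C('b')+0=11+0=11
L[3]='b': occ=1, LF[3]=C('b')+1=11+1=12
L[4]='a': occ=1, LF[4]=C('a')+1=1+1=2
L[5]='b': occ=2, LF[5]=C('b')+2=11+2=13
L[6]='a': occ=2, LF[6]=C('a')+2=1+2=3
L[7]='$': occ=0, LF[7]=C('$')+0=0+0=0
L[8]='c': occ=1, LF[8]=C('c')+1=15+1=16
L[9]='a': occ=3, LF[9]=C('a')+3=1+3=4
L[10]='a': occ=4, LF[10]=C('a')+4=1+4=5
L[11]='a': occ=5, LF[11]=C('a')+5=1+5=6
L[12]='d': occ=0, LF[12]=C('d')+0=19+0=19
L[13]='d': occ=1, LF[13]=C('d')+1=19+1=20
L[14]='a': occ=6, LF[14]=C('a')+6=1+6=7
L[15]='a': occ=7, LF[15]=C('a')+7=1+7=8
L[16]='c': occ=2, LF[16]=C('c')+2=15+2=17
L[17]='a': occ=8, LF[17]=C('a')+8=1+8=9
L[18]='b': occ=3, LF[18]=C('b')+3=11+3=14
L[19]='a': occ=9, LF[19]=C('a')+9=1+9=10
L[20]='c': occ=3, LF[20]=C('c')+3=15+3=18

Answer: 1 15 11 12 2 13 3 0 16 4 5 6 19 20 7 8 17 9 14 10 18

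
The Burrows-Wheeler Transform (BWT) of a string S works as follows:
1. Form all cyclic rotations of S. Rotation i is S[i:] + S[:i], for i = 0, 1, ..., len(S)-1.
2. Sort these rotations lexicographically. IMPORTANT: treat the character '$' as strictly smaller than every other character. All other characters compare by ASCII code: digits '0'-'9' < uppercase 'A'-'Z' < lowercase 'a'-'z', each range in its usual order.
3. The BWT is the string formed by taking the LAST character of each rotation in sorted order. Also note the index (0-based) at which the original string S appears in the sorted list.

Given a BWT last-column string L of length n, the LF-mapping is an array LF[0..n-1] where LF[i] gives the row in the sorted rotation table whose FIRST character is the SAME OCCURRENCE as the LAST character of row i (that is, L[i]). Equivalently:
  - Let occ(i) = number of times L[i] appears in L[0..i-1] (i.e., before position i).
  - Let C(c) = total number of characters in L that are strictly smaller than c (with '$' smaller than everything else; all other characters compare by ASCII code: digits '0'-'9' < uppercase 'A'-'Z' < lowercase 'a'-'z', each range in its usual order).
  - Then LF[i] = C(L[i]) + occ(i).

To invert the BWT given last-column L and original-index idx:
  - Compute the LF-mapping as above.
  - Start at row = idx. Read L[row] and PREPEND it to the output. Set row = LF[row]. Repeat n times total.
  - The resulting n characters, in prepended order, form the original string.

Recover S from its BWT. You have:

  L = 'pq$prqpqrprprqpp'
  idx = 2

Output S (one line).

Answer: ppprqprrpqpqrqp$

Derivation:
LF mapping: 1 8 0 2 12 9 3 10 13 4 14 5 15 11 6 7
Walk LF starting at row 2, prepending L[row]:
  step 1: row=2, L[2]='$', prepend. Next row=LF[2]=0
  step 2: row=0, L[0]='p', prepend. Next row=LF[0]=1
  step 3: row=1, L[1]='q', prepend. Next row=LF[1]=8
  step 4: row=8, L[8]='r', prepend. Next row=LF[8]=13
  step 5: row=13, L[13]='q', prepend. Next row=LF[13]=11
  step 6: row=11, L[11]='p', prepend. Next row=LF[11]=5
  step 7: row=5, L[5]='q', prepend. Next row=LF[5]=9
  step 8: row=9, L[9]='p', prepend. Next row=LF[9]=4
  step 9: row=4, L[4]='r', prepend. Next row=LF[4]=12
  step 10: row=12, L[12]='r', prepend. Next row=LF[12]=15
  step 11: row=15, L[15]='p', prepend. Next row=LF[15]=7
  step 12: row=7, L[7]='q', prepend. Next row=LF[7]=10
  step 13: row=10, L[10]='r', prepend. Next row=LF[10]=14
  step 14: row=14, L[14]='p', prepend. Next row=LF[14]=6
  step 15: row=6, L[6]='p', prepend. Next row=LF[6]=3
  step 16: row=3, L[3]='p', prepend. Next row=LF[3]=2
Reversed output: ppprqprrpqpqrqp$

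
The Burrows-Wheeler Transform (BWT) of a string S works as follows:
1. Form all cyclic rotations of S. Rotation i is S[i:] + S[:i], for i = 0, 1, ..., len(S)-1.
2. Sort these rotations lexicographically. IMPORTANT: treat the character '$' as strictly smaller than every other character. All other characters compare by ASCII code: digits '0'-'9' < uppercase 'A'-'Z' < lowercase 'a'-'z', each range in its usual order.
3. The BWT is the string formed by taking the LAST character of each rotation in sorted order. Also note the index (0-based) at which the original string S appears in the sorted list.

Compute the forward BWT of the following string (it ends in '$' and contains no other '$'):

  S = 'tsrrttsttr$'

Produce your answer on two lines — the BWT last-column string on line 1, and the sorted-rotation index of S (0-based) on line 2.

Answer: rtsrttt$tsr
7

Derivation:
All 11 rotations (rotation i = S[i:]+S[:i]):
  rot[0] = tsrrttsttr$
  rot[1] = srrttsttr$t
  rot[2] = rrttsttr$ts
  rot[3] = rttsttr$tsr
  rot[4] = ttsttr$tsrr
  rot[5] = tsttr$tsrrt
  rot[6] = sttr$tsrrtt
  rot[7] = ttr$tsrrtts
  rot[8] = tr$tsrrttst
  rot[9] = r$tsrrttstt
  rot[10] = $tsrrttsttr
Sorted (with $ < everything):
  sorted[0] = $tsrrttsttr  (last char: 'r')
  sorted[1] = r$tsrrttstt  (last char: 't')
  sorted[2] = rrttsttr$ts  (last char: 's')
  sorted[3] = rttsttr$tsr  (last char: 'r')
  sorted[4] = srrttsttr$t  (last char: 't')
  sorted[5] = sttr$tsrrtt  (last char: 't')
  sorted[6] = tr$tsrrttst  (last char: 't')
  sorted[7] = tsrrttsttr$  (last char: '$')
  sorted[8] = tsttr$tsrrt  (last char: 't')
  sorted[9] = ttr$tsrrtts  (last char: 's')
  sorted[10] = ttsttr$tsrr  (last char: 'r')
Last column: rtsrttt$tsr
Original string S is at sorted index 7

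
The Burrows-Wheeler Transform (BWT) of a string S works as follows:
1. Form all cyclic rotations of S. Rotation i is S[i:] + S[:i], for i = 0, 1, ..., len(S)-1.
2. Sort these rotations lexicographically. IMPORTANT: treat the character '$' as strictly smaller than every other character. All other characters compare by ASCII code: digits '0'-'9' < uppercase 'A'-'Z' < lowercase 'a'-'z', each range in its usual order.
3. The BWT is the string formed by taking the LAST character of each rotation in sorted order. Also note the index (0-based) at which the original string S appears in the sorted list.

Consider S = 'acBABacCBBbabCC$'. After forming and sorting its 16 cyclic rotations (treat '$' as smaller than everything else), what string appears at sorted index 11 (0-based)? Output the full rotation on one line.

All 16 rotations (rotation i = S[i:]+S[:i]):
  rot[0] = acBABacCBBbabCC$
  rot[1] = cBABacCBBbabCC$a
  rot[2] = BABacCBBbabCC$ac
  rot[3] = ABacCBBbabCC$acB
  rot[4] = BacCBBbabCC$acBA
  rot[5] = acCBBbabCC$acBAB
  rot[6] = cCBBbabCC$acBABa
  rot[7] = CBBbabCC$acBABac
  rot[8] = BBbabCC$acBABacC
  rot[9] = BbabCC$acBABacCB
  rot[10] = babCC$acBABacCBB
  rot[11] = abCC$acBABacCBBb
  rot[12] = bCC$acBABacCBBba
  rot[13] = CC$acBABacCBBbab
  rot[14] = C$acBABacCBBbabC
  rot[15] = $acBABacCBBbabCC
Sorted (with $ < everything):
  sorted[0] = $acBABacCBBbabCC
  sorted[1] = ABacCBBbabCC$acB
  sorted[2] = BABacCBBbabCC$ac
  sorted[3] = BBbabCC$acBABacC
  sorted[4] = BacCBBbabCC$acBA
  sorted[5] = BbabCC$acBABacCB
  sorted[6] = C$acBABacCBBbabC
  sorted[7] = CBBbabCC$acBABac
  sorted[8] = CC$acBABacCBBbab
  sorted[9] = abCC$acBABacCBBb
  sorted[10] = acBABacCBBbabCC$
  sorted[11] = acCBBbabCC$acBAB
  sorted[12] = bCC$acBABacCBBba
  sorted[13] = babCC$acBABacCBB
  sorted[14] = cBABacCBBbabCC$a
  sorted[15] = cCBBbabCC$acBABa
sorted[11] = acCBBbabCC$acBAB

Answer: acCBBbabCC$acBAB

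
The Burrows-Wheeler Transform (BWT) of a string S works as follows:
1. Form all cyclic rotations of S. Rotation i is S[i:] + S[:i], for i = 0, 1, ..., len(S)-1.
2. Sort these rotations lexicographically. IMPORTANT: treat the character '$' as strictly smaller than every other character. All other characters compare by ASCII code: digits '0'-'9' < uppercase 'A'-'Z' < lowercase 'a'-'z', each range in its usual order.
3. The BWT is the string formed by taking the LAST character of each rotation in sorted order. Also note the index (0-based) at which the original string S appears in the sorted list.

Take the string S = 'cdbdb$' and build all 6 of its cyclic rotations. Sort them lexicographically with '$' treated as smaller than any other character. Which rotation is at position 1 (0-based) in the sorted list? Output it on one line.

Answer: b$cdbd

Derivation:
All 6 rotations (rotation i = S[i:]+S[:i]):
  rot[0] = cdbdb$
  rot[1] = dbdb$c
  rot[2] = bdb$cd
  rot[3] = db$cdb
  rot[4] = b$cdbd
  rot[5] = $cdbdb
Sorted (with $ < everything):
  sorted[0] = $cdbdb
  sorted[1] = b$cdbd
  sorted[2] = bdb$cd
  sorted[3] = cdbdb$
  sorted[4] = db$cdb
  sorted[5] = dbdb$c
sorted[1] = b$cdbd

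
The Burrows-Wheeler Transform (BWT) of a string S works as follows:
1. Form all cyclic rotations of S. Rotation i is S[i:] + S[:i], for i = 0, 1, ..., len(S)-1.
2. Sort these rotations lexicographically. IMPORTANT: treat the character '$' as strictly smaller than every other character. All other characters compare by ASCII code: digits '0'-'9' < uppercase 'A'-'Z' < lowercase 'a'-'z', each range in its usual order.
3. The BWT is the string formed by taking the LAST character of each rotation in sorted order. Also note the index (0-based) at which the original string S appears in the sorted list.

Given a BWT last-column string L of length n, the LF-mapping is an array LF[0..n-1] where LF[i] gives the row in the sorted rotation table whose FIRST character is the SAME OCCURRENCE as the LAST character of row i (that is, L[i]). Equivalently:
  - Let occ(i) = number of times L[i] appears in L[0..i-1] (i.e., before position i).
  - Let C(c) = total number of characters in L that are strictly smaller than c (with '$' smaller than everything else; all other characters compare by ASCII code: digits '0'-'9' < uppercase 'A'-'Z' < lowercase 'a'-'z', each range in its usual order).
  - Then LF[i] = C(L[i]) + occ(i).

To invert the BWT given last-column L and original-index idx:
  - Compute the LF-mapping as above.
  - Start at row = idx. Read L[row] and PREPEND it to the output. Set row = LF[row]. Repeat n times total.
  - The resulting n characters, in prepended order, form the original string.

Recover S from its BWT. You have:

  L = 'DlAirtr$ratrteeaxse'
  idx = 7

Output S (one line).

Answer: extraterrestrialAD$

Derivation:
LF mapping: 2 9 1 8 10 15 11 0 12 3 16 13 17 5 6 4 18 14 7
Walk LF starting at row 7, prepending L[row]:
  step 1: row=7, L[7]='$', prepend. Next row=LF[7]=0
  step 2: row=0, L[0]='D', prepend. Next row=LF[0]=2
  step 3: row=2, L[2]='A', prepend. Next row=LF[2]=1
  step 4: row=1, L[1]='l', prepend. Next row=LF[1]=9
  step 5: row=9, L[9]='a', prepend. Next row=LF[9]=3
  step 6: row=3, L[3]='i', prepend. Next row=LF[3]=8
  step 7: row=8, L[8]='r', prepend. Next row=LF[8]=12
  step 8: row=12, L[12]='t', prepend. Next row=LF[12]=17
  step 9: row=17, L[17]='s', prepend. Next row=LF[17]=14
  step 10: row=14, L[14]='e', prepend. Next row=LF[14]=6
  step 11: row=6, L[6]='r', prepend. Next row=LF[6]=11
  step 12: row=11, L[11]='r', prepend. Next row=LF[11]=13
  step 13: row=13, L[13]='e', prepend. Next row=LF[13]=5
  step 14: row=5, L[5]='t', prepend. Next row=LF[5]=15
  step 15: row=15, L[15]='a', prepend. Next row=LF[15]=4
  step 16: row=4, L[4]='r', prepend. Next row=LF[4]=10
  step 17: row=10, L[10]='t', prepend. Next row=LF[10]=16
  step 18: row=16, L[16]='x', prepend. Next row=LF[16]=18
  step 19: row=18, L[18]='e', prepend. Next row=LF[18]=7
Reversed output: extraterrestrialAD$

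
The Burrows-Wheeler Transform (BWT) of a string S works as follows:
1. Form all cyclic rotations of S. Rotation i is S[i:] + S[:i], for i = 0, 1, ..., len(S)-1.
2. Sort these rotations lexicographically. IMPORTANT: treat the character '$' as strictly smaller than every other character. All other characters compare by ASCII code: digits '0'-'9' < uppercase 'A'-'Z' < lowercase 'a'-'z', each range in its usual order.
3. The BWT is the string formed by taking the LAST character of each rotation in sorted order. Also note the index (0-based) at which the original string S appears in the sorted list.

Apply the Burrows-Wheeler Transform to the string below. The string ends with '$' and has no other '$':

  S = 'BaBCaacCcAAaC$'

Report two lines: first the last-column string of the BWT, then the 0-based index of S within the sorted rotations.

Answer: CcAa$aBcBACaCa
4

Derivation:
All 14 rotations (rotation i = S[i:]+S[:i]):
  rot[0] = BaBCaacCcAAaC$
  rot[1] = aBCaacCcAAaC$B
  rot[2] = BCaacCcAAaC$Ba
  rot[3] = CaacCcAAaC$BaB
  rot[4] = aacCcAAaC$BaBC
  rot[5] = acCcAAaC$BaBCa
  rot[6] = cCcAAaC$BaBCaa
  rot[7] = CcAAaC$BaBCaac
  rot[8] = cAAaC$BaBCaacC
  rot[9] = AAaC$BaBCaacCc
  rot[10] = AaC$BaBCaacCcA
  rot[11] = aC$BaBCaacCcAA
  rot[12] = C$BaBCaacCcAAa
  rot[13] = $BaBCaacCcAAaC
Sorted (with $ < everything):
  sorted[0] = $BaBCaacCcAAaC  (last char: 'C')
  sorted[1] = AAaC$BaBCaacCc  (last char: 'c')
  sorted[2] = AaC$BaBCaacCcA  (last char: 'A')
  sorted[3] = BCaacCcAAaC$Ba  (last char: 'a')
  sorted[4] = BaBCaacCcAAaC$  (last char: '$')
  sorted[5] = C$BaBCaacCcAAa  (last char: 'a')
  sorted[6] = CaacCcAAaC$BaB  (last char: 'B')
  sorted[7] = CcAAaC$BaBCaac  (last char: 'c')
  sorted[8] = aBCaacCcAAaC$B  (last char: 'B')
  sorted[9] = aC$BaBCaacCcAA  (last char: 'A')
  sorted[10] = aacCcAAaC$BaBC  (last char: 'C')
  sorted[11] = acCcAAaC$BaBCa  (last char: 'a')
  sorted[12] = cAAaC$BaBCaacC  (last char: 'C')
  sorted[13] = cCcAAaC$BaBCaa  (last char: 'a')
Last column: CcAa$aBcBACaCa
Original string S is at sorted index 4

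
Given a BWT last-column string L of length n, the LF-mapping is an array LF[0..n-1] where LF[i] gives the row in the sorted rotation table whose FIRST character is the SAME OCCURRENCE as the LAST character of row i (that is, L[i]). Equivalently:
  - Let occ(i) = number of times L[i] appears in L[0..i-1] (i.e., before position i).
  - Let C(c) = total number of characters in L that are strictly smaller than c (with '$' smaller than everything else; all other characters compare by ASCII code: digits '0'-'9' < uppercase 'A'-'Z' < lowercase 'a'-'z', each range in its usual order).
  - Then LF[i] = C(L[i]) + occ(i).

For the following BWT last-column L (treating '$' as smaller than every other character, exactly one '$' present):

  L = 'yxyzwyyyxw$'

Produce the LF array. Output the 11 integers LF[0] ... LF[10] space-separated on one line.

Char counts: '$':1, 'w':2, 'x':2, 'y':5, 'z':1
C (first-col start): C('$')=0, C('w')=1, C('x')=3, C('y')=5, C('z')=10
L[0]='y': occ=0, LF[0]=C('y')+0=5+0=5
L[1]='x': occ=0, LF[1]=C('x')+0=3+0=3
L[2]='y': occ=1, LF[2]=C('y')+1=5+1=6
L[3]='z': occ=0, LF[3]=C('z')+0=10+0=10
L[4]='w': occ=0, LF[4]=C('w')+0=1+0=1
L[5]='y': occ=2, LF[5]=C('y')+2=5+2=7
L[6]='y': occ=3, LF[6]=C('y')+3=5+3=8
L[7]='y': occ=4, LF[7]=C('y')+4=5+4=9
L[8]='x': occ=1, LF[8]=C('x')+1=3+1=4
L[9]='w': occ=1, LF[9]=C('w')+1=1+1=2
L[10]='$': occ=0, LF[10]=C('$')+0=0+0=0

Answer: 5 3 6 10 1 7 8 9 4 2 0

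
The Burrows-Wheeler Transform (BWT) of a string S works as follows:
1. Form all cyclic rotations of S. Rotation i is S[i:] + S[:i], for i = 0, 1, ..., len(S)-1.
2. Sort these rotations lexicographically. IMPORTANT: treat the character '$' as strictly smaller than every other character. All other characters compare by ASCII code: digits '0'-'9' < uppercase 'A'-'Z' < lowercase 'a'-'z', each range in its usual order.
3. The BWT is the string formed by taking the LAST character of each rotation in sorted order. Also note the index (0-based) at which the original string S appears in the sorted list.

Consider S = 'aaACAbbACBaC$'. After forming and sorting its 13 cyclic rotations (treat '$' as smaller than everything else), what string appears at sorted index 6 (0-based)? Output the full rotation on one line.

All 13 rotations (rotation i = S[i:]+S[:i]):
  rot[0] = aaACAbbACBaC$
  rot[1] = aACAbbACBaC$a
  rot[2] = ACAbbACBaC$aa
  rot[3] = CAbbACBaC$aaA
  rot[4] = AbbACBaC$aaAC
  rot[5] = bbACBaC$aaACA
  rot[6] = bACBaC$aaACAb
  rot[7] = ACBaC$aaACAbb
  rot[8] = CBaC$aaACAbbA
  rot[9] = BaC$aaACAbbAC
  rot[10] = aC$aaACAbbACB
  rot[11] = C$aaACAbbACBa
  rot[12] = $aaACAbbACBaC
Sorted (with $ < everything):
  sorted[0] = $aaACAbbACBaC
  sorted[1] = ACAbbACBaC$aa
  sorted[2] = ACBaC$aaACAbb
  sorted[3] = AbbACBaC$aaAC
  sorted[4] = BaC$aaACAbbAC
  sorted[5] = C$aaACAbbACBa
  sorted[6] = CAbbACBaC$aaA
  sorted[7] = CBaC$aaACAbbA
  sorted[8] = aACAbbACBaC$a
  sorted[9] = aC$aaACAbbACB
  sorted[10] = aaACAbbACBaC$
  sorted[11] = bACBaC$aaACAb
  sorted[12] = bbACBaC$aaACA
sorted[6] = CAbbACBaC$aaA

Answer: CAbbACBaC$aaA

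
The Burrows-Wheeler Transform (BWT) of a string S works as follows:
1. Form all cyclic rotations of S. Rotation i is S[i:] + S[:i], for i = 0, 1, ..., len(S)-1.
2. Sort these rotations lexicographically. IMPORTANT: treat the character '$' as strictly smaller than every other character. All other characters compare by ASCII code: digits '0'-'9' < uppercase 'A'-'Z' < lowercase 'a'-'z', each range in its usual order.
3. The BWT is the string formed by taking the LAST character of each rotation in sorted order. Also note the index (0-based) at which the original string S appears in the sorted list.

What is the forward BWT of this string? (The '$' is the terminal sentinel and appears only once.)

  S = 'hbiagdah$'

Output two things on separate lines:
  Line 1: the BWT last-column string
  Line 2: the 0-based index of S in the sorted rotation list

All 9 rotations (rotation i = S[i:]+S[:i]):
  rot[0] = hbiagdah$
  rot[1] = biagdah$h
  rot[2] = iagdah$hb
  rot[3] = agdah$hbi
  rot[4] = gdah$hbia
  rot[5] = dah$hbiag
  rot[6] = ah$hbiagd
  rot[7] = h$hbiagda
  rot[8] = $hbiagdah
Sorted (with $ < everything):
  sorted[0] = $hbiagdah  (last char: 'h')
  sorted[1] = agdah$hbi  (last char: 'i')
  sorted[2] = ah$hbiagd  (last char: 'd')
  sorted[3] = biagdah$h  (last char: 'h')
  sorted[4] = dah$hbiag  (last char: 'g')
  sorted[5] = gdah$hbia  (last char: 'a')
  sorted[6] = h$hbiagda  (last char: 'a')
  sorted[7] = hbiagdah$  (last char: '$')
  sorted[8] = iagdah$hb  (last char: 'b')
Last column: hidhgaa$b
Original string S is at sorted index 7

Answer: hidhgaa$b
7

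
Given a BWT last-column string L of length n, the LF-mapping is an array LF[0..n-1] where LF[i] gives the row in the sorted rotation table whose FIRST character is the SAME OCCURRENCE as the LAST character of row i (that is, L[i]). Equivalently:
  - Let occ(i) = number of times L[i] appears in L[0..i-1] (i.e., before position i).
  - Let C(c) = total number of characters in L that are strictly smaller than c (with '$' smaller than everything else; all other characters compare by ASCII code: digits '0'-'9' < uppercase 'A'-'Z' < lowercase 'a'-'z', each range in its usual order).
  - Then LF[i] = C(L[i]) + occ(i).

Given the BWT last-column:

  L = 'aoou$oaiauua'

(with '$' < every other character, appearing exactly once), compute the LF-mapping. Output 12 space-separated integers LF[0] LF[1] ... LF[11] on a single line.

Answer: 1 6 7 9 0 8 2 5 3 10 11 4

Derivation:
Char counts: '$':1, 'a':4, 'i':1, 'o':3, 'u':3
C (first-col start): C('$')=0, C('a')=1, C('i')=5, C('o')=6, C('u')=9
L[0]='a': occ=0, LF[0]=C('a')+0=1+0=1
L[1]='o': occ=0, LF[1]=C('o')+0=6+0=6
L[2]='o': occ=1, LF[2]=C('o')+1=6+1=7
L[3]='u': occ=0, LF[3]=C('u')+0=9+0=9
L[4]='$': occ=0, LF[4]=C('$')+0=0+0=0
L[5]='o': occ=2, LF[5]=C('o')+2=6+2=8
L[6]='a': occ=1, LF[6]=C('a')+1=1+1=2
L[7]='i': occ=0, LF[7]=C('i')+0=5+0=5
L[8]='a': occ=2, LF[8]=C('a')+2=1+2=3
L[9]='u': occ=1, LF[9]=C('u')+1=9+1=10
L[10]='u': occ=2, LF[10]=C('u')+2=9+2=11
L[11]='a': occ=3, LF[11]=C('a')+3=1+3=4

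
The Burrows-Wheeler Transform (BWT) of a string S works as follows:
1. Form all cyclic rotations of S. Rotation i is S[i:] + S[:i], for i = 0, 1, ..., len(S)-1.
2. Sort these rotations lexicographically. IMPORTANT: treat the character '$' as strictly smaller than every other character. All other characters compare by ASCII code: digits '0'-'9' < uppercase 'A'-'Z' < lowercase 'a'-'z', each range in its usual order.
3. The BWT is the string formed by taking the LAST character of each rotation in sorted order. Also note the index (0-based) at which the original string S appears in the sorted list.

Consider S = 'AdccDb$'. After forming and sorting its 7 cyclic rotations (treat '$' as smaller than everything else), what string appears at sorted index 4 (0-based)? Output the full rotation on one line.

All 7 rotations (rotation i = S[i:]+S[:i]):
  rot[0] = AdccDb$
  rot[1] = dccDb$A
  rot[2] = ccDb$Ad
  rot[3] = cDb$Adc
  rot[4] = Db$Adcc
  rot[5] = b$AdccD
  rot[6] = $AdccDb
Sorted (with $ < everything):
  sorted[0] = $AdccDb
  sorted[1] = AdccDb$
  sorted[2] = Db$Adcc
  sorted[3] = b$AdccD
  sorted[4] = cDb$Adc
  sorted[5] = ccDb$Ad
  sorted[6] = dccDb$A
sorted[4] = cDb$Adc

Answer: cDb$Adc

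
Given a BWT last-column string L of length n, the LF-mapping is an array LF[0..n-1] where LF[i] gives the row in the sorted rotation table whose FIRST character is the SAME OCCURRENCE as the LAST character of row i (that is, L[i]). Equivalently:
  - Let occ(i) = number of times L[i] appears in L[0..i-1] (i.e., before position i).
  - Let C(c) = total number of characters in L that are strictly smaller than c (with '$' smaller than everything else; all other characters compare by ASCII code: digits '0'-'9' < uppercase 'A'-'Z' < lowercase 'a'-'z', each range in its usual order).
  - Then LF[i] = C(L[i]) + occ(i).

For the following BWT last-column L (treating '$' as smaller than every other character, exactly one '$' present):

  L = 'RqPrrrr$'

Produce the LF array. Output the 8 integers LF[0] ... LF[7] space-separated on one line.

Answer: 2 3 1 4 5 6 7 0

Derivation:
Char counts: '$':1, 'P':1, 'R':1, 'q':1, 'r':4
C (first-col start): C('$')=0, C('P')=1, C('R')=2, C('q')=3, C('r')=4
L[0]='R': occ=0, LF[0]=C('R')+0=2+0=2
L[1]='q': occ=0, LF[1]=C('q')+0=3+0=3
L[2]='P': occ=0, LF[2]=C('P')+0=1+0=1
L[3]='r': occ=0, LF[3]=C('r')+0=4+0=4
L[4]='r': occ=1, LF[4]=C('r')+1=4+1=5
L[5]='r': occ=2, LF[5]=C('r')+2=4+2=6
L[6]='r': occ=3, LF[6]=C('r')+3=4+3=7
L[7]='$': occ=0, LF[7]=C('$')+0=0+0=0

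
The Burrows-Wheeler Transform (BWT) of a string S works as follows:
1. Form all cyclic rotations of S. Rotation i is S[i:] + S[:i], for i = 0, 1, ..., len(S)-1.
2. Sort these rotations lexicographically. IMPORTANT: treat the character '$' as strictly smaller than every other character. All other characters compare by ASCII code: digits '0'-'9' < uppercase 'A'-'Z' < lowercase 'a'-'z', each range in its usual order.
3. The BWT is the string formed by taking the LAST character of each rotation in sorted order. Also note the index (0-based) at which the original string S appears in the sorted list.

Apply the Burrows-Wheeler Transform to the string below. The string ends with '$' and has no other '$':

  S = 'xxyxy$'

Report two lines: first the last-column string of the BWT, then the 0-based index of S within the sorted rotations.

All 6 rotations (rotation i = S[i:]+S[:i]):
  rot[0] = xxyxy$
  rot[1] = xyxy$x
  rot[2] = yxy$xx
  rot[3] = xy$xxy
  rot[4] = y$xxyx
  rot[5] = $xxyxy
Sorted (with $ < everything):
  sorted[0] = $xxyxy  (last char: 'y')
  sorted[1] = xxyxy$  (last char: '$')
  sorted[2] = xy$xxy  (last char: 'y')
  sorted[3] = xyxy$x  (last char: 'x')
  sorted[4] = y$xxyx  (last char: 'x')
  sorted[5] = yxy$xx  (last char: 'x')
Last column: y$yxxx
Original string S is at sorted index 1

Answer: y$yxxx
1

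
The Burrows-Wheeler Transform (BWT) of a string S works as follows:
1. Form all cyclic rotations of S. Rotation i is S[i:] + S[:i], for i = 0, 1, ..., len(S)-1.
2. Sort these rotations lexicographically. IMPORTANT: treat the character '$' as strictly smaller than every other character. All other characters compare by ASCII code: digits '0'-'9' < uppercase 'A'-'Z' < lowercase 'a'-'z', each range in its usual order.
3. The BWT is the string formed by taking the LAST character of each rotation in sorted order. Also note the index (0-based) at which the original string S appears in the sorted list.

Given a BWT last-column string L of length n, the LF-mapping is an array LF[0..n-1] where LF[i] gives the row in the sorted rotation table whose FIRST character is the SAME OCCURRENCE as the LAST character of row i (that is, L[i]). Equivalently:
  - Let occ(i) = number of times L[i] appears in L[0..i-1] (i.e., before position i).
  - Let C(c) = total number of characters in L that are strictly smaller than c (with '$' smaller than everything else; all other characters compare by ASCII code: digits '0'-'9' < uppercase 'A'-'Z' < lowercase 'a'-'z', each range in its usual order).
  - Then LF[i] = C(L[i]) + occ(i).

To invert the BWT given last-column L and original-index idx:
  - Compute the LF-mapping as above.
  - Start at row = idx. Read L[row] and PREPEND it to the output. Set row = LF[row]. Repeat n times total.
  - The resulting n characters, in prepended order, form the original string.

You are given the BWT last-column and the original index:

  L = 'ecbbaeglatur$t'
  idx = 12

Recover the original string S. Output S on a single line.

LF mapping: 6 5 3 4 1 7 8 9 2 11 13 10 0 12
Walk LF starting at row 12, prepending L[row]:
  step 1: row=12, L[12]='$', prepend. Next row=LF[12]=0
  step 2: row=0, L[0]='e', prepend. Next row=LF[0]=6
  step 3: row=6, L[6]='g', prepend. Next row=LF[6]=8
  step 4: row=8, L[8]='a', prepend. Next row=LF[8]=2
  step 5: row=2, L[2]='b', prepend. Next row=LF[2]=3
  step 6: row=3, L[3]='b', prepend. Next row=LF[3]=4
  step 7: row=4, L[4]='a', prepend. Next row=LF[4]=1
  step 8: row=1, L[1]='c', prepend. Next row=LF[1]=5
  step 9: row=5, L[5]='e', prepend. Next row=LF[5]=7
  step 10: row=7, L[7]='l', prepend. Next row=LF[7]=9
  step 11: row=9, L[9]='t', prepend. Next row=LF[9]=11
  step 12: row=11, L[11]='r', prepend. Next row=LF[11]=10
  step 13: row=10, L[10]='u', prepend. Next row=LF[10]=13
  step 14: row=13, L[13]='t', prepend. Next row=LF[13]=12
Reversed output: turtlecabbage$

Answer: turtlecabbage$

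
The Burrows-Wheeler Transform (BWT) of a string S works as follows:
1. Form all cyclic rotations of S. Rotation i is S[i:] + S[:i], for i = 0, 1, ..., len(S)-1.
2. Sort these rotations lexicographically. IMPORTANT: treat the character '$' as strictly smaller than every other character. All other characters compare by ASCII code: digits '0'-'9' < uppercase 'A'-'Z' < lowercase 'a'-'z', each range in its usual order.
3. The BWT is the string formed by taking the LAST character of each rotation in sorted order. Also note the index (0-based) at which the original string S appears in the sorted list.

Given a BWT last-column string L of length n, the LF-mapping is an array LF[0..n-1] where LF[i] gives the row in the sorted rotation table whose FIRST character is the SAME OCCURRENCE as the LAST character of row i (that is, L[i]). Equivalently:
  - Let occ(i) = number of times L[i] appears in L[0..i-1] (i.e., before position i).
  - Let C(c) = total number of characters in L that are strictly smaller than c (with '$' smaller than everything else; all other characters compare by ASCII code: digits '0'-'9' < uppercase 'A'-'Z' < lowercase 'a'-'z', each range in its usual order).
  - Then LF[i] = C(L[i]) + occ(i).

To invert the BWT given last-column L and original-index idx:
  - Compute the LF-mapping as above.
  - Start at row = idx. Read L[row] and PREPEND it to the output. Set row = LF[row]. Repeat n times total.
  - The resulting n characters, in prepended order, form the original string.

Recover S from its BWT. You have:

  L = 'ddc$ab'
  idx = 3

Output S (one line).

Answer: cbdad$

Derivation:
LF mapping: 4 5 3 0 1 2
Walk LF starting at row 3, prepending L[row]:
  step 1: row=3, L[3]='$', prepend. Next row=LF[3]=0
  step 2: row=0, L[0]='d', prepend. Next row=LF[0]=4
  step 3: row=4, L[4]='a', prepend. Next row=LF[4]=1
  step 4: row=1, L[1]='d', prepend. Next row=LF[1]=5
  step 5: row=5, L[5]='b', prepend. Next row=LF[5]=2
  step 6: row=2, L[2]='c', prepend. Next row=LF[2]=3
Reversed output: cbdad$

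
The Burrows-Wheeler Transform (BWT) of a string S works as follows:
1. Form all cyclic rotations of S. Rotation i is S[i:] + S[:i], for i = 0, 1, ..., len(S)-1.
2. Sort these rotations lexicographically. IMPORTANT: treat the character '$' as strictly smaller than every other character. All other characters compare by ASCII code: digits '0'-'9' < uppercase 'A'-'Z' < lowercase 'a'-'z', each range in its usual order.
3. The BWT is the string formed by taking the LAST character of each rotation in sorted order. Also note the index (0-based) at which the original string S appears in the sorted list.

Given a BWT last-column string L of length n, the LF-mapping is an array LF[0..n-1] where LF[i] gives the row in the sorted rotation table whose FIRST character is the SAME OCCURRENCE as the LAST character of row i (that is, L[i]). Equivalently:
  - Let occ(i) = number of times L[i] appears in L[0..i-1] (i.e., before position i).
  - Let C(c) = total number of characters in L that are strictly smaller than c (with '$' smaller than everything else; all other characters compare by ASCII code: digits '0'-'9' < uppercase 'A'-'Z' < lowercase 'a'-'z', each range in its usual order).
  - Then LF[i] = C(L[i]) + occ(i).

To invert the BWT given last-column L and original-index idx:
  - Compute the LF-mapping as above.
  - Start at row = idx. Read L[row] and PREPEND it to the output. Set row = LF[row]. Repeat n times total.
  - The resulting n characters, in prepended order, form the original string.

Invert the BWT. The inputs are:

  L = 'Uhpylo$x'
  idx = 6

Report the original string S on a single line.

Answer: xylophU$

Derivation:
LF mapping: 1 2 5 7 3 4 0 6
Walk LF starting at row 6, prepending L[row]:
  step 1: row=6, L[6]='$', prepend. Next row=LF[6]=0
  step 2: row=0, L[0]='U', prepend. Next row=LF[0]=1
  step 3: row=1, L[1]='h', prepend. Next row=LF[1]=2
  step 4: row=2, L[2]='p', prepend. Next row=LF[2]=5
  step 5: row=5, L[5]='o', prepend. Next row=LF[5]=4
  step 6: row=4, L[4]='l', prepend. Next row=LF[4]=3
  step 7: row=3, L[3]='y', prepend. Next row=LF[3]=7
  step 8: row=7, L[7]='x', prepend. Next row=LF[7]=6
Reversed output: xylophU$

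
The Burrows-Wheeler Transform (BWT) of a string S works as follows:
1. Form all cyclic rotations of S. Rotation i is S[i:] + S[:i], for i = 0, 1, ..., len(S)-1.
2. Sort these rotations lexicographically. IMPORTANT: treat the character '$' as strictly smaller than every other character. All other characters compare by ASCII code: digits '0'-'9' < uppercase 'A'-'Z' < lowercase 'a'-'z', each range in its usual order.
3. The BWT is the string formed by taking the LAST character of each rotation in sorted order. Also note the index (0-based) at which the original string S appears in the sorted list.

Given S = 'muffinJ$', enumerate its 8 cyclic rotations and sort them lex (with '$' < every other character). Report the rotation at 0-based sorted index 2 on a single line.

Answer: ffinJ$mu

Derivation:
All 8 rotations (rotation i = S[i:]+S[:i]):
  rot[0] = muffinJ$
  rot[1] = uffinJ$m
  rot[2] = ffinJ$mu
  rot[3] = finJ$muf
  rot[4] = inJ$muff
  rot[5] = nJ$muffi
  rot[6] = J$muffin
  rot[7] = $muffinJ
Sorted (with $ < everything):
  sorted[0] = $muffinJ
  sorted[1] = J$muffin
  sorted[2] = ffinJ$mu
  sorted[3] = finJ$muf
  sorted[4] = inJ$muff
  sorted[5] = muffinJ$
  sorted[6] = nJ$muffi
  sorted[7] = uffinJ$m
sorted[2] = ffinJ$mu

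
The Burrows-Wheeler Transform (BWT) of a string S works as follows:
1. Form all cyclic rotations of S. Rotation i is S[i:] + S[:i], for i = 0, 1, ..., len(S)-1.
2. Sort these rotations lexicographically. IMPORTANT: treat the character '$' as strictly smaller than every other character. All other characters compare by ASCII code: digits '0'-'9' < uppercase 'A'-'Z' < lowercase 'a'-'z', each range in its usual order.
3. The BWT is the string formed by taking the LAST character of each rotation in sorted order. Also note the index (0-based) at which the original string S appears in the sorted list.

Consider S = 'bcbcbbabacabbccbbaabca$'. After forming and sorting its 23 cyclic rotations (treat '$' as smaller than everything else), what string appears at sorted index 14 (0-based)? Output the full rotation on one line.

All 23 rotations (rotation i = S[i:]+S[:i]):
  rot[0] = bcbcbbabacabbccbbaabca$
  rot[1] = cbcbbabacabbccbbaabca$b
  rot[2] = bcbbabacabbccbbaabca$bc
  rot[3] = cbbabacabbccbbaabca$bcb
  rot[4] = bbabacabbccbbaabca$bcbc
  rot[5] = babacabbccbbaabca$bcbcb
  rot[6] = abacabbccbbaabca$bcbcbb
  rot[7] = bacabbccbbaabca$bcbcbba
  rot[8] = acabbccbbaabca$bcbcbbab
  rot[9] = cabbccbbaabca$bcbcbbaba
  rot[10] = abbccbbaabca$bcbcbbabac
  rot[11] = bbccbbaabca$bcbcbbabaca
  rot[12] = bccbbaabca$bcbcbbabacab
  rot[13] = ccbbaabca$bcbcbbabacabb
  rot[14] = cbbaabca$bcbcbbabacabbc
  rot[15] = bbaabca$bcbcbbabacabbcc
  rot[16] = baabca$bcbcbbabacabbccb
  rot[17] = aabca$bcbcbbabacabbccbb
  rot[18] = abca$bcbcbbabacabbccbba
  rot[19] = bca$bcbcbbabacabbccbbaa
  rot[20] = ca$bcbcbbabacabbccbbaab
  rot[21] = a$bcbcbbabacabbccbbaabc
  rot[22] = $bcbcbbabacabbccbbaabca
Sorted (with $ < everything):
  sorted[0] = $bcbcbbabacabbccbbaabca
  sorted[1] = a$bcbcbbabacabbccbbaabc
  sorted[2] = aabca$bcbcbbabacabbccbb
  sorted[3] = abacabbccbbaabca$bcbcbb
  sorted[4] = abbccbbaabca$bcbcbbabac
  sorted[5] = abca$bcbcbbabacabbccbba
  sorted[6] = acabbccbbaabca$bcbcbbab
  sorted[7] = baabca$bcbcbbabacabbccb
  sorted[8] = babacabbccbbaabca$bcbcb
  sorted[9] = bacabbccbbaabca$bcbcbba
  sorted[10] = bbaabca$bcbcbbabacabbcc
  sorted[11] = bbabacabbccbbaabca$bcbc
  sorted[12] = bbccbbaabca$bcbcbbabaca
  sorted[13] = bca$bcbcbbabacabbccbbaa
  sorted[14] = bcbbabacabbccbbaabca$bc
  sorted[15] = bcbcbbabacabbccbbaabca$
  sorted[16] = bccbbaabca$bcbcbbabacab
  sorted[17] = ca$bcbcbbabacabbccbbaab
  sorted[18] = cabbccbbaabca$bcbcbbaba
  sorted[19] = cbbaabca$bcbcbbabacabbc
  sorted[20] = cbbabacabbccbbaabca$bcb
  sorted[21] = cbcbbabacabbccbbaabca$b
  sorted[22] = ccbbaabca$bcbcbbabacabb
sorted[14] = bcbbabacabbccbbaabca$bc

Answer: bcbbabacabbccbbaabca$bc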